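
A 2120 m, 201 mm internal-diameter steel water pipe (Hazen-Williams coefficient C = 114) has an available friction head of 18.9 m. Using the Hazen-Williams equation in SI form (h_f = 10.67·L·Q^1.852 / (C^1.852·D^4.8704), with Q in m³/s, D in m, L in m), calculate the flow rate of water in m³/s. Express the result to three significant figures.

Q ≈ 0.0365 m³/s

Rearranging: Q = [h_f·C^1.852·D^4.8704 / (10.67·L)]^(1/1.852)
Q = [18.9·114^1.852·0.201^4.8704 / (10.67·2120)]^0.540 = 0.03651 m³/s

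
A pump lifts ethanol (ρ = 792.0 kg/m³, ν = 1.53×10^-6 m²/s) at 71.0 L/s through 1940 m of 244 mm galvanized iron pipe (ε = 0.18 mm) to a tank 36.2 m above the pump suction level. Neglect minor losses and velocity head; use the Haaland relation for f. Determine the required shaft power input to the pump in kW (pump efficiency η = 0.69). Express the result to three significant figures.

P_shaft ≈ 43.6 kW

V = 4Q/(πD²) = 1.518 m/s; Re = 2.42×10^5; ε/D = 7.38×10^-4; f = 0.01956
h_f = f(L/D)V²/2g = 18.28 m
Total head H = z + h_f = 36.2 + 18.28 = 54.48 m
P_hyd = ρgQH = 792.0·9.81·0.0710·54.48 = 30.05 kW
P_shaft = P_hyd/η = 30.05/0.69 = 43.55 kW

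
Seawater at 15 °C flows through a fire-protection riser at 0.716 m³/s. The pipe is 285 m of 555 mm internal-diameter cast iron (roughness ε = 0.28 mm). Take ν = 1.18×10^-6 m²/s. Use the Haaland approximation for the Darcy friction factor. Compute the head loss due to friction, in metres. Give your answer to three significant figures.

V = 4Q/(πD²) = 4·0.716/(π·0.555²) = 2.960 m/s
Re = VD/ν = 2.960·0.555/1.18×10^-6 = 1.39×10^6 → turbulent
ε/D = 0.28/555 = 5.05×10^-4
Haaland: f = 0.01708
h_f = f(L/D)V²/(2g) = 0.01708·(285/0.555)·2.960²/(2·9.81) = 3.917 m

h_f ≈ 3.92 m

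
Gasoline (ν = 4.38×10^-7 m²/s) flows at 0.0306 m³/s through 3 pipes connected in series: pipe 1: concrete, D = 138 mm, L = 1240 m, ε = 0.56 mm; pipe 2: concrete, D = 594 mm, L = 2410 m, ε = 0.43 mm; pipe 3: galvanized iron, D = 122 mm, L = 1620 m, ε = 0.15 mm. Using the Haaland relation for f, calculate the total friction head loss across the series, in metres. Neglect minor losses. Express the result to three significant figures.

Pipe 1: V = 2.046 m/s, Re = 6.45×10^5, ε/D = 0.00406, f = 0.02875, h_1 = f(L/D)V²/2g = 55.11 m
Pipe 2: V = 0.1104 m/s, Re = 1.50×10^5, ε/D = 7.24×10^-4, f = 0.02017, h_2 = f(L/D)V²/2g = 0.05086 m
Pipe 3: V = 2.618 m/s, Re = 7.29×10^5, ε/D = 0.00123, f = 0.02102, h_3 = f(L/D)V²/2g = 97.46 m
Series → Q common, losses add: H = Σh = 152.6 m

H ≈ 153 m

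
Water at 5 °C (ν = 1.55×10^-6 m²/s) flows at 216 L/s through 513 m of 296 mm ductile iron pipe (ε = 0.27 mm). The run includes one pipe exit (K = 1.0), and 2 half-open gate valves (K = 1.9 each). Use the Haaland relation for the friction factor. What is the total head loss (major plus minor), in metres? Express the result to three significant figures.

V = 4Q/(πD²) = 3.139 m/s; V²/2g = 0.5022 m
Re = 5.99×10^5, ε/D = 9.12×10^-4 → f = 0.01971 (Haaland)
Major: h_f = f(L/D)·V²/2g = 0.01971·1733·0.5022 = 17.15 m
Minor: ΣK = 4.80; h_m = ΣK·V²/2g = 2.410 m
Total H_L = 17.15 + 2.410 = 19.56 m

H_L ≈ 19.6 m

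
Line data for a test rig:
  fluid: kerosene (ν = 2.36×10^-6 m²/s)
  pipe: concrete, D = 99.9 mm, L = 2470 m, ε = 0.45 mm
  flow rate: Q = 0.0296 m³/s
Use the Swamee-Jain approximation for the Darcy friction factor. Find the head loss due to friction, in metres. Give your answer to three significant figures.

V = 4Q/(πD²) = 4·0.0296/(π·0.0999²) = 3.776 m/s
Re = VD/ν = 3.776·0.0999/2.36×10^-6 = 1.60×10^5 → turbulent
ε/D = 0.45/99.9 = 0.00450
Swamee-Jain: f = 0.03027
h_f = f(L/D)V²/(2g) = 0.03027·(2470/0.0999)·3.776²/(2·9.81) = 543.9 m

h_f ≈ 544 m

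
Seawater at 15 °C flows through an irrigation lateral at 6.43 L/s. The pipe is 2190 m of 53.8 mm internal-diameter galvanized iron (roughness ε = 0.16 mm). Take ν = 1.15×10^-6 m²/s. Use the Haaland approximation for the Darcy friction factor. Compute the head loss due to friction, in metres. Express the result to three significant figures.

V = 4Q/(πD²) = 4·0.00643/(π·0.0538²) = 2.829 m/s
Re = VD/ν = 2.829·0.0538/1.15×10^-6 = 1.32×10^5 → turbulent
ε/D = 0.16/53.8 = 0.00297
Haaland: f = 0.02705
h_f = f(L/D)V²/(2g) = 0.02705·(2190/0.0538)·2.829²/(2·9.81) = 449.1 m

h_f ≈ 449 m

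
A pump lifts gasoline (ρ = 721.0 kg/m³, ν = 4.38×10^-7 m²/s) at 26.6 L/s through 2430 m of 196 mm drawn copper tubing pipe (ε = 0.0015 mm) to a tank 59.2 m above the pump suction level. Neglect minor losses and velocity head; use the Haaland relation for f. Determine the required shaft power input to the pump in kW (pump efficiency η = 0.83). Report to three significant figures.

V = 4Q/(πD²) = 0.8816 m/s; Re = 3.95×10^5; ε/D = 7.65×10^-6; f = 0.01371
h_f = f(L/D)V²/2g = 6.732 m
Total head H = z + h_f = 59.2 + 6.732 = 65.93 m
P_hyd = ρgQH = 721.0·9.81·0.0266·65.93 = 12.40 kW
P_shaft = P_hyd/η = 12.40/0.83 = 14.95 kW

P_shaft ≈ 14.9 kW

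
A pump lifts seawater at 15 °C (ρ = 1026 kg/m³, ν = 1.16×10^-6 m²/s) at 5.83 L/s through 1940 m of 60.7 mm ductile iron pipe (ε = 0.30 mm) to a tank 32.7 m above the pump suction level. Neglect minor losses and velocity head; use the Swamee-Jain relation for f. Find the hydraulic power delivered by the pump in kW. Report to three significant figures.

P_hyd ≈ 14.1 kW

V = 4Q/(πD²) = 2.015 m/s; Re = 1.05×10^5; ε/D = 0.00494; f = 0.03141
h_f = f(L/D)V²/2g = 207.7 m
Total head H = z + h_f = 32.7 + 207.7 = 240.4 m
P_hyd = ρgQH = 1026·9.81·0.00583·240.4 = 14.10 kW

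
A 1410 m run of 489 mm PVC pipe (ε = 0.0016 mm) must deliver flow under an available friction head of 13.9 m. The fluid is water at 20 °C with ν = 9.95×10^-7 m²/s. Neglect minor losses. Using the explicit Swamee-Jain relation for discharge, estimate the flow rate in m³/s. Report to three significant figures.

Q ≈ 0.550 m³/s

Swamee-Jain (Type II): Q = -0.965·√(gD⁵h_f/L)·ln[ε/(3.7D) + √(3.17ν²L/(gD³h_f))]
√(gD⁵h_f/L) = √(9.81·0.489⁵·13.9/1410) = 0.05200
ε/(3.7D) = 8.84×10^-7; √(3.17ν²L/(gD³h_f)) = 1.67×10^-5
Q = -0.965·0.05200·ln(1.754×10^-5) = 0.5495 m³/s
Check: V = 2.93 m/s, Re = 1.44×10^6, f = 0.01103, h_f = 13.9 m ≈ 13.9 m ✓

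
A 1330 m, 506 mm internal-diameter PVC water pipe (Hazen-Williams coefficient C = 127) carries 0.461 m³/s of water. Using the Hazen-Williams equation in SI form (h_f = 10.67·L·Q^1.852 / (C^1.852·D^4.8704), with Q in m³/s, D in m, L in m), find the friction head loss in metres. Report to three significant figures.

h_f ≈ 11.9 m

h_f = 10.67·1330·0.461^1.852 / (127^1.852·0.506^4.8704) = 11.85 m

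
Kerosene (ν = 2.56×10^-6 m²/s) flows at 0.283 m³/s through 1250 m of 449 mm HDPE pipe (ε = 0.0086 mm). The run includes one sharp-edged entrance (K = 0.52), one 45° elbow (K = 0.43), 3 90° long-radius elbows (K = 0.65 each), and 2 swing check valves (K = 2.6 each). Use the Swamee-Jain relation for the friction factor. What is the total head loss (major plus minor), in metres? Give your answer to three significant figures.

V = 4Q/(πD²) = 1.787 m/s; V²/2g = 0.1628 m
Re = 3.13×10^5, ε/D = 1.92×10^-5 → f = 0.01449 (Swamee-Jain)
Major: h_f = f(L/D)·V²/2g = 0.01449·2784·0.1628 = 6.566 m
Minor: ΣK = 8.10; h_m = ΣK·V²/2g = 1.319 m
Total H_L = 6.566 + 1.319 = 7.885 m

H_L ≈ 7.88 m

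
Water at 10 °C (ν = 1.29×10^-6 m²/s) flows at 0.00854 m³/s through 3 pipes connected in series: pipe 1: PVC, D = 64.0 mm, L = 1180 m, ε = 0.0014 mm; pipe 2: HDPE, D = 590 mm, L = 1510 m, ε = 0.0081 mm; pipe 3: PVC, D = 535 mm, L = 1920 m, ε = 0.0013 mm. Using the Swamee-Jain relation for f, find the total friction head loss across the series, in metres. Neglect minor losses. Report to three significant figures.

H ≈ 113 m

Pipe 1: V = 2.655 m/s, Re = 1.32×10^5, ε/D = 2.19×10^-5, f = 0.01703, h_1 = f(L/D)V²/2g = 112.8 m
Pipe 2: V = 0.03124 m/s, Re = 1.43×10^4, ε/D = 1.37×10^-5, f = 0.02817, h_2 = f(L/D)V²/2g = 0.003586 m
Pipe 3: V = 0.03799 m/s, Re = 1.58×10^4, ε/D = 2.43×10^-6, f = 0.02744, h_3 = f(L/D)V²/2g = 0.007243 m
Series → Q common, losses add: H = Σh = 112.8 m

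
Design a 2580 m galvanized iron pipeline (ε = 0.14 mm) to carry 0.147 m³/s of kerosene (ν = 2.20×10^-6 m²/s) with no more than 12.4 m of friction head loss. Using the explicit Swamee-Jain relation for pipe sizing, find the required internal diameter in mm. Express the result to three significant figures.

D ≈ 373 mm

Swamee-Jain (Type III): D = 0.66·[ε^1.25·(LQ²/(gh_f))^4.75 + ν·Q^9.4·(L/(gh_f))^5.2]^0.04
LQ²/(gh_f) = 0.4583; L/(gh_f) = 21.21
Term 1 = ε^1.25·(…)^4.75 = 3.74×10^-7; Term 2 = ν·Q^9.4·(…)^5.2 = 2.59×10^-7
D = 0.66·(3.74×10^-7 + 2.59×10^-7)^0.04 = 0.3729 m = 373 mm
Check: V = 1.35 m/s, Re = 2.28×10^5, f = 0.01801, h_f = 11.5 m ≈ 12.4 m ✓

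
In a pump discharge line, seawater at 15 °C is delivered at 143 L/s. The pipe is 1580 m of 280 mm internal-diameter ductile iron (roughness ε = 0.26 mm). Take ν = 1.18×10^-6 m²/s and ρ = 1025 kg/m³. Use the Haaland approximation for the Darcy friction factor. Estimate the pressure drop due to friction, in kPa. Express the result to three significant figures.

Δp ≈ 309 kPa

V = 4Q/(πD²) = 4·0.143/(π·0.280²) = 2.322 m/s
Re = VD/ν = 2.322·0.280/1.18×10^-6 = 5.51×10^5 → turbulent
ε/D = 0.26/280 = 9.29×10^-4
Haaland: f = 0.01983
h_f = f(L/D)V²/(2g) = 0.01983·(1580/0.280)·2.322²/(2·9.81) = 30.75 m
Δp = ρg·h_f = 1025·9.81·30.75 = 309.2 kPa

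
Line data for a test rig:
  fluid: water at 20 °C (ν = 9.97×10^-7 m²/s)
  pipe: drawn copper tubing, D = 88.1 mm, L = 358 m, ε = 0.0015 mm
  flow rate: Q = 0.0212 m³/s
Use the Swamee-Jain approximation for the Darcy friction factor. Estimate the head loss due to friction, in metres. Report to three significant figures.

V = 4Q/(πD²) = 4·0.0212/(π·0.0881²) = 3.478 m/s
Re = VD/ν = 3.478·0.0881/9.97×10^-7 = 3.07×10^5 → turbulent
ε/D = 0.0015/88.1 = 1.70×10^-5
Swamee-Jain: f = 0.01451
h_f = f(L/D)V²/(2g) = 0.01451·(358/0.0881)·3.478²/(2·9.81) = 36.35 m

h_f ≈ 36.3 m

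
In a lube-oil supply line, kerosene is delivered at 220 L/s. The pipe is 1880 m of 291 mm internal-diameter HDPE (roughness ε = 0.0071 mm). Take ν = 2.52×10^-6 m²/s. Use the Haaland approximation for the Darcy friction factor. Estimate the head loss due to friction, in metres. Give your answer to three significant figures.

V = 4Q/(πD²) = 4·0.220/(π·0.291²) = 3.308 m/s
Re = VD/ν = 3.308·0.291/2.52×10^-6 = 3.82×10^5 → turbulent
ε/D = 0.0071/291 = 2.44×10^-5
Haaland: f = 0.01396
h_f = f(L/D)V²/(2g) = 0.01396·(1880/0.291)·3.308²/(2·9.81) = 50.29 m

h_f ≈ 50.3 m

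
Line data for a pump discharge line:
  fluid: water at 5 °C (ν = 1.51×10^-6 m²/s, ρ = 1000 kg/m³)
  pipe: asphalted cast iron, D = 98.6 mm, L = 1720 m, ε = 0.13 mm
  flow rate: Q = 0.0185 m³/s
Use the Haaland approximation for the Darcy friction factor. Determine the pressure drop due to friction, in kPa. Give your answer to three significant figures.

V = 4Q/(πD²) = 4·0.0185/(π·0.0986²) = 2.423 m/s
Re = VD/ν = 2.423·0.0986/1.51×10^-6 = 1.58×10^5 → turbulent
ε/D = 0.13/98.6 = 0.00132
Haaland: f = 0.02235
h_f = f(L/D)V²/(2g) = 0.02235·(1720/0.0986)·2.423²/(2·9.81) = 116.7 m
Δp = ρg·h_f = 1000·9.81·116.7 = 1145 kPa

Δp ≈ 1140 kPa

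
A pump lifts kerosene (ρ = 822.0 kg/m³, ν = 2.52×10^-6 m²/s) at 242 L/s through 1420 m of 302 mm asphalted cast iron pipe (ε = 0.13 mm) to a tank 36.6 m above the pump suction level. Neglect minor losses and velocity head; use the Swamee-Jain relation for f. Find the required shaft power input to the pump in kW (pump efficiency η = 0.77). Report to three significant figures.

V = 4Q/(πD²) = 3.378 m/s; Re = 4.05×10^5; ε/D = 4.30×10^-4; f = 0.01754
h_f = f(L/D)V²/2g = 47.99 m
Total head H = z + h_f = 36.6 + 47.99 = 84.59 m
P_hyd = ρgQH = 822.0·9.81·0.242·84.59 = 165.1 kW
P_shaft = P_hyd/η = 165.1/0.77 = 214.4 kW

P_shaft ≈ 214 kW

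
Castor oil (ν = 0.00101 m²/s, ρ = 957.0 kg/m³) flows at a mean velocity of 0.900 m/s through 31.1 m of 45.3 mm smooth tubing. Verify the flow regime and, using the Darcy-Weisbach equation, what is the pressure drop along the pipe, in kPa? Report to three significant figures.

Re = VD/ν = 0.900·0.04530/0.00101 = 40.4 → laminar (Re < 2300)
f = 64/Re = 1.585
h_f = f(L/D)V²/(2g) = 1.585·(31.1/0.04530)·0.900²/(2·9.81) = 44.94 m
Δp = ρg·h_f = 957.0·9.81·44.94 = 421.9 kPa

Δp ≈ 422 kPa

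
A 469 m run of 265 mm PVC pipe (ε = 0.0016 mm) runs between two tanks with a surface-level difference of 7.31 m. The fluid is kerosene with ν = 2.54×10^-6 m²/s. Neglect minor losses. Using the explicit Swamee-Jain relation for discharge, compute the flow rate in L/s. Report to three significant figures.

Q ≈ 128 L/s

Swamee-Jain (Type II): Q = -0.965·√(gD⁵h_f/L)·ln[ε/(3.7D) + √(3.17ν²L/(gD³h_f))]
√(gD⁵h_f/L) = √(9.81·0.265⁵·7.31/469) = 0.01414
ε/(3.7D) = 1.63×10^-6; √(3.17ν²L/(gD³h_f)) = 8.48×10^-5
Q = -0.965·0.01414·ln(8.641×10^-5) = 0.1276 m³/s
Check: V = 2.31 m/s, Re = 2.41×10^5, f = 0.01504, h_f = 7.26 m ≈ 7.31 m ✓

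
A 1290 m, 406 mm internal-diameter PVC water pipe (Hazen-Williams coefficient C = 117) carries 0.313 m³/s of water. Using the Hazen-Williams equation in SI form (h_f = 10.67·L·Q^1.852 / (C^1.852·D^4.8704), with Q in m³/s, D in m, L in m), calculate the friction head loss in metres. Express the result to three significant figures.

h_f = 10.67·1290·0.313^1.852 / (117^1.852·0.406^4.8704) = 19.09 m

h_f ≈ 19.1 m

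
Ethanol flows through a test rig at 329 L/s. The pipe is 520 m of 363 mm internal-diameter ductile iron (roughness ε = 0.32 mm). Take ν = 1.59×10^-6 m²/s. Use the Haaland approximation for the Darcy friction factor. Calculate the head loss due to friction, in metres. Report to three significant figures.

h_f ≈ 14.4 m

V = 4Q/(πD²) = 4·0.329/(π·0.363²) = 3.179 m/s
Re = VD/ν = 3.179·0.363/1.59×10^-6 = 7.26×10^5 → turbulent
ε/D = 0.32/363 = 8.82×10^-4
Haaland: f = 0.01948
h_f = f(L/D)V²/(2g) = 0.01948·(520/0.363)·3.179²/(2·9.81) = 14.38 m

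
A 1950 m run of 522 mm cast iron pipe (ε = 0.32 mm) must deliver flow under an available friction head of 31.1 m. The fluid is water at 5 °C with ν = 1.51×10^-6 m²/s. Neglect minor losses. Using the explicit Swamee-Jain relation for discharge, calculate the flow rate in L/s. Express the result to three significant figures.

Q ≈ 646 L/s

Swamee-Jain (Type II): Q = -0.965·√(gD⁵h_f/L)·ln[ε/(3.7D) + √(3.17ν²L/(gD³h_f))]
√(gD⁵h_f/L) = √(9.81·0.522⁵·31.1/1950) = 0.07787
ε/(3.7D) = 1.66×10^-4; √(3.17ν²L/(gD³h_f)) = 1.80×10^-5
Q = -0.965·0.07787·ln(1.837×10^-4) = 0.6464 m³/s
Check: V = 3.02 m/s, Re = 1.04×10^6, f = 0.01800, h_f = 31.3 m ≈ 31.1 m ✓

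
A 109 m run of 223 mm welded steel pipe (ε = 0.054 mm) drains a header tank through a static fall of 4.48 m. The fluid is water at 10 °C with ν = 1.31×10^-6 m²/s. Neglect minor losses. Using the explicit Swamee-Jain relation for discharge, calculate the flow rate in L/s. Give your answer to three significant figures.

Q ≈ 132 L/s

Swamee-Jain (Type II): Q = -0.965·√(gD⁵h_f/L)·ln[ε/(3.7D) + √(3.17ν²L/(gD³h_f))]
√(gD⁵h_f/L) = √(9.81·0.223⁵·4.48/109) = 0.01491
ε/(3.7D) = 6.54×10^-5; √(3.17ν²L/(gD³h_f)) = 3.49×10^-5
Q = -0.965·0.01491·ln(1.003×10^-4) = 0.1325 m³/s
Check: V = 3.39 m/s, Re = 5.77×10^5, f = 0.01572, h_f = 4.51 m ≈ 4.48 m ✓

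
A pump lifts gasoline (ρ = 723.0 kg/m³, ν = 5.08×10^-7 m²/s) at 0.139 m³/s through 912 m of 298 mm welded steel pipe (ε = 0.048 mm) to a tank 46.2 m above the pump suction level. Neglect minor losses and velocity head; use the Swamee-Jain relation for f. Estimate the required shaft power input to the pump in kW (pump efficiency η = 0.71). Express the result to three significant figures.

P_shaft ≈ 76.4 kW

V = 4Q/(πD²) = 1.993 m/s; Re = 1.17×10^6; ε/D = 1.61×10^-4; f = 0.01419
h_f = f(L/D)V²/2g = 8.789 m
Total head H = z + h_f = 46.2 + 8.789 = 54.99 m
P_hyd = ρgQH = 723.0·9.81·0.139·54.99 = 54.21 kW
P_shaft = P_hyd/η = 54.21/0.71 = 76.35 kW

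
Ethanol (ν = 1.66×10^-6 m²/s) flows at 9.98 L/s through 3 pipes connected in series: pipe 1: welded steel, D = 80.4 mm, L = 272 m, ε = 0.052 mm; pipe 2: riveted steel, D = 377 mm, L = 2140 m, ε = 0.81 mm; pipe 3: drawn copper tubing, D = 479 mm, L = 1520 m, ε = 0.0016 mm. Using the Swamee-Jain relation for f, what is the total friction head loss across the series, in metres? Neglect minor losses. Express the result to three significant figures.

Pipe 1: V = 1.966 m/s, Re = 9.52×10^4, ε/D = 6.47×10^-4, f = 0.02115, h_1 = f(L/D)V²/2g = 14.09 m
Pipe 2: V = 0.08940 m/s, Re = 2.03×10^4, ε/D = 0.00215, f = 0.03031, h_2 = f(L/D)V²/2g = 0.07009 m
Pipe 3: V = 0.05538 m/s, Re = 1.60×10^4, ε/D = 3.34×10^-6, f = 0.02734, h_3 = f(L/D)V²/2g = 0.01356 m
Series → Q common, losses add: H = Σh = 14.17 m

H ≈ 14.2 m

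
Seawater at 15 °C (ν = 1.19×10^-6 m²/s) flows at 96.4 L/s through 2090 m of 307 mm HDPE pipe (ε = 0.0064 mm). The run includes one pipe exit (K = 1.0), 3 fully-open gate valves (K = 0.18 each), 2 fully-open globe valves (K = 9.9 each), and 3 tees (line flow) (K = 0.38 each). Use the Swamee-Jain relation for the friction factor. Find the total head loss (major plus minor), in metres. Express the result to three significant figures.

H_L ≈ 10.4 m

V = 4Q/(πD²) = 1.302 m/s; V²/2g = 0.08644 m
Re = 3.36×10^5, ε/D = 2.08×10^-5 → f = 0.01433 (Swamee-Jain)
Major: h_f = f(L/D)·V²/2g = 0.01433·6808·0.08644 = 8.435 m
Minor: ΣK = 22.5; h_m = ΣK·V²/2g = 1.943 m
Total H_L = 8.435 + 1.943 = 10.38 m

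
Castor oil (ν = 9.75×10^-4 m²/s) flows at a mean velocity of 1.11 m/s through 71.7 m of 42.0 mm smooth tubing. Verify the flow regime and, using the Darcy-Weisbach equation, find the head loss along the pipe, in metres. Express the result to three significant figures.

h_f ≈ 143 m

Re = VD/ν = 1.11·0.04200/9.75×10^-4 = 47.8 → laminar (Re < 2300)
f = 64/Re = 1.338
h_f = f(L/D)V²/(2g) = 1.338·(71.7/0.04200)·1.11²/(2·9.81) = 143.5 m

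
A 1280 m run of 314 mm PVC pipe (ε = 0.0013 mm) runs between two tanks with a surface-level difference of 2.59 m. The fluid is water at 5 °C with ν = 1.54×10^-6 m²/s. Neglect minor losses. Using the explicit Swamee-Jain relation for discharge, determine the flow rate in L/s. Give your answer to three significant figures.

Swamee-Jain (Type II): Q = -0.965·√(gD⁵h_f/L)·ln[ε/(3.7D) + √(3.17ν²L/(gD³h_f))]
√(gD⁵h_f/L) = √(9.81·0.314⁵·2.59/1280) = 0.007784
ε/(3.7D) = 1.12×10^-6; √(3.17ν²L/(gD³h_f)) = 1.11×10^-4
Q = -0.965·0.007784·ln(1.117×10^-4) = 0.06835 m³/s
Check: V = 0.883 m/s, Re = 1.80×10^5, f = 0.01589, h_f = 2.57 m ≈ 2.59 m ✓

Q ≈ 68.4 L/s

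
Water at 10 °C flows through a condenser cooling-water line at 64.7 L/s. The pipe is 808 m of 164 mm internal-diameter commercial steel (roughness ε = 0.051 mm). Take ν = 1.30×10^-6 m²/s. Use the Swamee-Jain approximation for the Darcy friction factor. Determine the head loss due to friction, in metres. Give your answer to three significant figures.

V = 4Q/(πD²) = 4·0.0647/(π·0.164²) = 3.063 m/s
Re = VD/ν = 3.063·0.164/1.30×10^-6 = 3.86×10^5 → turbulent
ε/D = 0.051/164 = 3.11×10^-4
Swamee-Jain: f = 0.01677
h_f = f(L/D)V²/(2g) = 0.01677·(808/0.164)·3.063²/(2·9.81) = 39.51 m

h_f ≈ 39.5 m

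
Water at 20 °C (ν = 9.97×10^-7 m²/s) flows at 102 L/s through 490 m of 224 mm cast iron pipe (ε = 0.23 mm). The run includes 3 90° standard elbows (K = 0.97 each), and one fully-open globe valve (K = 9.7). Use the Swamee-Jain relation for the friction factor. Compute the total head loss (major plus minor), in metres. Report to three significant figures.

H_L ≈ 19.5 m

V = 4Q/(πD²) = 2.588 m/s; V²/2g = 0.3415 m
Re = 5.82×10^5, ε/D = 0.00103 → f = 0.02038 (Swamee-Jain)
Major: h_f = f(L/D)·V²/2g = 0.02038·2188·0.3415 = 15.23 m
Minor: ΣK = 12.6; h_m = ΣK·V²/2g = 4.306 m
Total H_L = 15.23 + 4.306 = 19.53 m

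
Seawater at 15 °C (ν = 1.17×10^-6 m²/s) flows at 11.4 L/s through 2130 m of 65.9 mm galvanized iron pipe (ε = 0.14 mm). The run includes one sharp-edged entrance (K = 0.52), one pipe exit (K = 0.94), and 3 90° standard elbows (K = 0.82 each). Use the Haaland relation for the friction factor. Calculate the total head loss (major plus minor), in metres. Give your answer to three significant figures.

V = 4Q/(πD²) = 3.342 m/s; V²/2g = 0.5694 m
Re = 1.88×10^5, ε/D = 0.00212 → f = 0.02465 (Haaland)
Major: h_f = f(L/D)·V²/2g = 0.02465·32322·0.5694 = 453.6 m
Minor: ΣK = 3.92; h_m = ΣK·V²/2g = 2.232 m
Total H_L = 453.6 + 2.232 = 455.8 m

H_L ≈ 456 m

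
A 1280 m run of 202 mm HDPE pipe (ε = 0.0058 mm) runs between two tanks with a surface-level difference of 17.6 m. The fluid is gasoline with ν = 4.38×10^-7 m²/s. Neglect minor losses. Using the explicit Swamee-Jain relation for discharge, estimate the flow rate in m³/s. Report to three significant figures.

Swamee-Jain (Type II): Q = -0.965·√(gD⁵h_f/L)·ln[ε/(3.7D) + √(3.17ν²L/(gD³h_f))]
√(gD⁵h_f/L) = √(9.81·0.202⁵·17.6/1280) = 0.006735
ε/(3.7D) = 7.76×10^-6; √(3.17ν²L/(gD³h_f)) = 2.34×10^-5
Q = -0.965·0.006735·ln(3.115×10^-5) = 0.06745 m³/s
Check: V = 2.10 m/s, Re = 9.71×10^5, f = 0.01232, h_f = 17.6 m ≈ 17.6 m ✓

Q ≈ 0.0674 m³/s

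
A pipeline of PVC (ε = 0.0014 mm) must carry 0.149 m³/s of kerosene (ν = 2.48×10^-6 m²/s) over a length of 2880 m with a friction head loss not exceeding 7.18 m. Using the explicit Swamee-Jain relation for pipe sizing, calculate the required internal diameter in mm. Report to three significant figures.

D ≈ 417 mm

Swamee-Jain (Type III): D = 0.66·[ε^1.25·(LQ²/(gh_f))^4.75 + ν·Q^9.4·(L/(gh_f))^5.2]^0.04
LQ²/(gh_f) = 0.9078; L/(gh_f) = 40.89
Term 1 = ε^1.25·(…)^4.75 = 3.04×10^-8; Term 2 = ν·Q^9.4·(…)^5.2 = 1.01×10^-5
D = 0.66·(3.04×10^-8 + 1.01×10^-5)^0.04 = 0.4166 m = 417 mm
Check: V = 1.09 m/s, Re = 1.84×10^5, f = 0.01582, h_f = 6.66 m ≈ 7.18 m ✓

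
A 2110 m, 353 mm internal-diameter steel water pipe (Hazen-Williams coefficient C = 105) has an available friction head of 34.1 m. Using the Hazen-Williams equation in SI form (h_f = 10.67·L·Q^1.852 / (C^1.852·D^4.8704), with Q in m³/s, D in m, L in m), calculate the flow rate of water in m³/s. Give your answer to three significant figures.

Q ≈ 0.204 m³/s

Rearranging: Q = [h_f·C^1.852·D^4.8704 / (10.67·L)]^(1/1.852)
Q = [34.1·105^1.852·0.353^4.8704 / (10.67·2110)]^0.540 = 0.2039 m³/s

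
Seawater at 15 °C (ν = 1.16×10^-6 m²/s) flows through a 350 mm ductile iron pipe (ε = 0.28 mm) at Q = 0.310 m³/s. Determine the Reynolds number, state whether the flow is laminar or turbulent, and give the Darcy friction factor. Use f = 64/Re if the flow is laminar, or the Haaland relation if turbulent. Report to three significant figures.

Re ≈ 9.72×10^5; turbulent; f ≈ 0.0190

V = 4Q/(πD²) = 3.222 m/s
Re = VD/ν = 3.222·0.350/1.16×10^-6 = 9.72×10^5
Re > 4000 → turbulent; ε/D = 8.00×10^-4
Haaland: f = 0.01897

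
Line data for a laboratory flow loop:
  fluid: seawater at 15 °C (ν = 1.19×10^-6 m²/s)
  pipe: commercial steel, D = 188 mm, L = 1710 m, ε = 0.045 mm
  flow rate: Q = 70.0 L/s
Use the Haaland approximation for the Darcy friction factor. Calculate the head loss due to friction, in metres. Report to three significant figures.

V = 4Q/(πD²) = 4·0.0700/(π·0.188²) = 2.522 m/s
Re = VD/ν = 2.522·0.188/1.19×10^-6 = 3.98×10^5 → turbulent
ε/D = 0.045/188 = 2.39×10^-4
Haaland: f = 0.01593
h_f = f(L/D)V²/(2g) = 0.01593·(1710/0.188)·2.522²/(2·9.81) = 46.97 m

h_f ≈ 47.0 m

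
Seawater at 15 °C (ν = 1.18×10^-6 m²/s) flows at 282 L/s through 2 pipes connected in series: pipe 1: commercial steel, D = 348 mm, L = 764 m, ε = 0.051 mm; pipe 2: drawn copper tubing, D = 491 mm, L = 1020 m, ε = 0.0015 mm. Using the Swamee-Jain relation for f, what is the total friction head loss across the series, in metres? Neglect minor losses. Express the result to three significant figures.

Pipe 1: V = 2.965 m/s, Re = 8.74×10^5, ε/D = 1.47×10^-4, f = 0.01428, h_1 = f(L/D)V²/2g = 14.04 m
Pipe 2: V = 1.489 m/s, Re = 6.20×10^5, ε/D = 3.05×10^-6, f = 0.01266, h_2 = f(L/D)V²/2g = 2.973 m
Series → Q common, losses add: H = Σh = 17.02 m

H ≈ 17.0 m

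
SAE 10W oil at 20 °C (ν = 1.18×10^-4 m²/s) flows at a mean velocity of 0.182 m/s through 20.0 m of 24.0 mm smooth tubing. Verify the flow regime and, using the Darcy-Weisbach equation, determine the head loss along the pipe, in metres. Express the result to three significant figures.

h_f ≈ 2.43 m

Re = VD/ν = 0.182·0.02400/1.18×10^-4 = 37.0 → laminar (Re < 2300)
f = 64/Re = 1.729
h_f = f(L/D)V²/(2g) = 1.729·(20.0/0.02400)·0.182²/(2·9.81) = 2.432 m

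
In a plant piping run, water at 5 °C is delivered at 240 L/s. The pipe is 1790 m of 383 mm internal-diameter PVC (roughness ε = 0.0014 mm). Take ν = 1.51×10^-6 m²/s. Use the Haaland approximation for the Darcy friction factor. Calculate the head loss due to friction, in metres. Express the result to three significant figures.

h_f ≈ 13.4 m

V = 4Q/(πD²) = 4·0.240/(π·0.383²) = 2.083 m/s
Re = VD/ν = 2.083·0.383/1.51×10^-6 = 5.28×10^5 → turbulent
ε/D = 0.0014/383 = 3.66×10^-6
Haaland: f = 0.01298
h_f = f(L/D)V²/(2g) = 0.01298·(1790/0.383)·2.083²/(2·9.81) = 13.41 m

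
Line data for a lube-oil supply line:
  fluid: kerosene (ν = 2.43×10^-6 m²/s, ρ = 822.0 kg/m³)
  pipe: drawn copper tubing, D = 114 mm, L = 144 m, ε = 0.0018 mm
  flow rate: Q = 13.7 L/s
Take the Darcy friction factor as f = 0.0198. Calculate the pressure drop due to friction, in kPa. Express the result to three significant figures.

Δp ≈ 18.5 kPa

V = 4Q/(πD²) = 4·0.0137/(π·0.114²) = 1.342 m/s
h_f = f(L/D)V²/(2g) = 0.01980·(144/0.114)·1.342²/(2·9.81) = 2.296 m
Δp = ρg·h_f = 822.0·9.81·2.296 = 18.52 kPa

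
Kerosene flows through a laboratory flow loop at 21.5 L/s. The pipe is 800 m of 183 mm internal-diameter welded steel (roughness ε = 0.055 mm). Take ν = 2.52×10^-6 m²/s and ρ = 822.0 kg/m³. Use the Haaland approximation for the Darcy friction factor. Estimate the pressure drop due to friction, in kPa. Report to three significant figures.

Δp ≈ 25.1 kPa

V = 4Q/(πD²) = 4·0.0215/(π·0.183²) = 0.8174 m/s
Re = VD/ν = 0.8174·0.183/2.52×10^-6 = 5.94×10^4 → turbulent
ε/D = 0.055/183 = 3.01×10^-4
Haaland: f = 0.02095
h_f = f(L/D)V²/(2g) = 0.02095·(800/0.183)·0.8174²/(2·9.81) = 3.119 m
Δp = ρg·h_f = 822.0·9.81·3.119 = 25.15 kPa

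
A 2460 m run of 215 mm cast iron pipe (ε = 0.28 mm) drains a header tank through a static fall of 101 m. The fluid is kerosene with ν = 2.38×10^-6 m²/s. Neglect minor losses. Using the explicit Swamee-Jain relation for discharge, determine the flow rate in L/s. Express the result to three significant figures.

Q ≈ 102 L/s

Swamee-Jain (Type II): Q = -0.965·√(gD⁵h_f/L)·ln[ε/(3.7D) + √(3.17ν²L/(gD³h_f))]
√(gD⁵h_f/L) = √(9.81·0.215⁵·101/2460) = 0.01360
ε/(3.7D) = 3.52×10^-4; √(3.17ν²L/(gD³h_f)) = 6.70×10^-5
Q = -0.965·0.01360·ln(4.190×10^-4) = 0.1021 m³/s
Check: V = 2.81 m/s, Re = 2.54×10^5, f = 0.02206, h_f = 102 m ≈ 101 m ✓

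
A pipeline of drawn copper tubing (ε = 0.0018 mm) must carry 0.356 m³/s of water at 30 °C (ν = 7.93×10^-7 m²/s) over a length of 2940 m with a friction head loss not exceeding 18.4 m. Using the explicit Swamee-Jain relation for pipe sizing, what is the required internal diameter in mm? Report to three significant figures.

D ≈ 456 mm

Swamee-Jain (Type III): D = 0.66·[ε^1.25·(LQ²/(gh_f))^4.75 + ν·Q^9.4·(L/(gh_f))^5.2]^0.04
LQ²/(gh_f) = 2.064; L/(gh_f) = 16.29
Term 1 = ε^1.25·(…)^4.75 = 2.06×10^-6; Term 2 = ν·Q^9.4·(…)^5.2 = 9.65×10^-5
D = 0.66·(2.06×10^-6 + 9.65×10^-5)^0.04 = 0.4563 m = 456 mm
Check: V = 2.18 m/s, Re = 1.25×10^6, f = 0.01129, h_f = 17.6 m ≈ 18.4 m ✓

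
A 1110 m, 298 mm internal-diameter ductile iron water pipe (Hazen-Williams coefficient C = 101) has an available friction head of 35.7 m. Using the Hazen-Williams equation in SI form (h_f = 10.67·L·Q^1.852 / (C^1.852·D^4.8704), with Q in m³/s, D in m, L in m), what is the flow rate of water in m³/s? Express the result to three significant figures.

Q ≈ 0.182 m³/s

Rearranging: Q = [h_f·C^1.852·D^4.8704 / (10.67·L)]^(1/1.852)
Q = [35.7·101^1.852·0.298^4.8704 / (10.67·1110)]^0.540 = 0.1822 m³/s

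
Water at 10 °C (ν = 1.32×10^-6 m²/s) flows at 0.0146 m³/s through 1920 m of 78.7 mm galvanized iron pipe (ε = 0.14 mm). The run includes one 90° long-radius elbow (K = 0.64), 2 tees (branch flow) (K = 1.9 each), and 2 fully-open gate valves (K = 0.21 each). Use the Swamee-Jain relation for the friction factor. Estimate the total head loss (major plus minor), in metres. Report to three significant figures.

V = 4Q/(πD²) = 3.001 m/s; V²/2g = 0.4591 m
Re = 1.79×10^5, ε/D = 0.00178 → f = 0.02396 (Swamee-Jain)
Major: h_f = f(L/D)·V²/2g = 0.02396·24396·0.4591 = 268.3 m
Minor: ΣK = 4.86; h_m = ΣK·V²/2g = 2.231 m
Total H_L = 268.3 + 2.231 = 270.6 m

H_L ≈ 271 m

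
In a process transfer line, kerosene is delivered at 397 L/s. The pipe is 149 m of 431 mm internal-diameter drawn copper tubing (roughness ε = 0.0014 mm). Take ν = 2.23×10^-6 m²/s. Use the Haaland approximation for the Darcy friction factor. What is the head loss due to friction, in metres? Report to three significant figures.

h_f ≈ 1.69 m

V = 4Q/(πD²) = 4·0.397/(π·0.431²) = 2.721 m/s
Re = VD/ν = 2.721·0.431/2.23×10^-6 = 5.26×10^5 → turbulent
ε/D = 0.0014/431 = 3.25×10^-6
Haaland: f = 0.01298
h_f = f(L/D)V²/(2g) = 0.01298·(149/0.431)·2.721²/(2·9.81) = 1.694 m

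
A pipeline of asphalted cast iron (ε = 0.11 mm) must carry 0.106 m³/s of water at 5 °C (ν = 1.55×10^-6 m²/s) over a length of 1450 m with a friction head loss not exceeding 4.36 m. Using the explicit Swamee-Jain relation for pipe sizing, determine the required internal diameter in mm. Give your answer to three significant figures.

Swamee-Jain (Type III): D = 0.66·[ε^1.25·(LQ²/(gh_f))^4.75 + ν·Q^9.4·(L/(gh_f))^5.2]^0.04
LQ²/(gh_f) = 0.3809; L/(gh_f) = 33.90
Term 1 = ε^1.25·(…)^4.75 = 1.15×10^-7; Term 2 = ν·Q^9.4·(…)^5.2 = 9.67×10^-8
D = 0.66·(1.15×10^-7 + 9.67×10^-8)^0.04 = 0.3569 m = 357 mm
Check: V = 1.06 m/s, Re = 2.44×10^5, f = 0.01746, h_f = 4.06 m ≈ 4.36 m ✓

D ≈ 357 mm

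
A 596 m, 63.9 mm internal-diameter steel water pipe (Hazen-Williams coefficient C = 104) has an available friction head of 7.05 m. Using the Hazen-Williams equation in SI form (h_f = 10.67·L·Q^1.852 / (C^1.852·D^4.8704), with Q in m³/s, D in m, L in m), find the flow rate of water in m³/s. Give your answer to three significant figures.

Rearranging: Q = [h_f·C^1.852·D^4.8704 / (10.67·L)]^(1/1.852)
Q = [7.05·104^1.852·0.0639^4.8704 / (10.67·596)]^0.540 = 0.001906 m³/s

Q ≈ 0.00191 m³/s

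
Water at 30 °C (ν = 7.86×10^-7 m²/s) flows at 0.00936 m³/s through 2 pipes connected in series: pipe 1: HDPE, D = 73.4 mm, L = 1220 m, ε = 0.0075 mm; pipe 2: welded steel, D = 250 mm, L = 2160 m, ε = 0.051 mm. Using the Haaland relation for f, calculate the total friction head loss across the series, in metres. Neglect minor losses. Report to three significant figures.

H ≈ 67.2 m

Pipe 1: V = 2.212 m/s, Re = 2.07×10^5, ε/D = 1.02×10^-4, f = 0.01612, h_1 = f(L/D)V²/2g = 66.82 m
Pipe 2: V = 0.1907 m/s, Re = 6.06×10^4, ε/D = 2.04×10^-4, f = 0.02053, h_2 = f(L/D)V²/2g = 0.3286 m
Series → Q common, losses add: H = Σh = 67.15 m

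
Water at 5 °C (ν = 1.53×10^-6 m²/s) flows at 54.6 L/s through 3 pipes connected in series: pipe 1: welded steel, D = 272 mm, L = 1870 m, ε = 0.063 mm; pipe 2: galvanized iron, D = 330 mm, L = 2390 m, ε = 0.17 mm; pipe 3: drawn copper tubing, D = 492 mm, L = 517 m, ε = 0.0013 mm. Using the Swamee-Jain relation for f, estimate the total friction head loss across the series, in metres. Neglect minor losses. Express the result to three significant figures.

Pipe 1: V = 0.9396 m/s, Re = 1.67×10^5, ε/D = 2.32×10^-4, f = 0.01776, h_1 = f(L/D)V²/2g = 5.494 m
Pipe 2: V = 0.6384 m/s, Re = 1.38×10^5, ε/D = 5.15×10^-4, f = 0.01972, h_2 = f(L/D)V²/2g = 2.967 m
Pipe 3: V = 0.2872 m/s, Re = 9.24×10^4, ε/D = 2.64×10^-6, f = 0.01818, h_3 = f(L/D)V²/2g = 0.08030 m
Series → Q common, losses add: H = Σh = 8.542 m

H ≈ 8.54 m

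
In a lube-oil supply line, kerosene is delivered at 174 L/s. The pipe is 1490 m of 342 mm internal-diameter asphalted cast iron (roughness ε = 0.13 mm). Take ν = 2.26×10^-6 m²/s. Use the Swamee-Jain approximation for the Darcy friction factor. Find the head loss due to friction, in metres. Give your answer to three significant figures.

V = 4Q/(πD²) = 4·0.174/(π·0.342²) = 1.894 m/s
Re = VD/ν = 1.894·0.342/2.26×10^-6 = 2.87×10^5 → turbulent
ε/D = 0.13/342 = 3.80×10^-4
Swamee-Jain: f = 0.01767
h_f = f(L/D)V²/(2g) = 0.01767·(1490/0.342)·1.894²/(2·9.81) = 14.07 m

h_f ≈ 14.1 m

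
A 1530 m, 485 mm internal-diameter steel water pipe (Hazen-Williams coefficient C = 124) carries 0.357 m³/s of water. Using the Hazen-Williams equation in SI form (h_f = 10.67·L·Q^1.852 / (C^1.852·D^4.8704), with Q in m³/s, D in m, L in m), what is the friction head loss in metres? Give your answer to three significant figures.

h_f = 10.67·1530·0.357^1.852 / (124^1.852·0.485^4.8704) = 10.91 m

h_f ≈ 10.9 m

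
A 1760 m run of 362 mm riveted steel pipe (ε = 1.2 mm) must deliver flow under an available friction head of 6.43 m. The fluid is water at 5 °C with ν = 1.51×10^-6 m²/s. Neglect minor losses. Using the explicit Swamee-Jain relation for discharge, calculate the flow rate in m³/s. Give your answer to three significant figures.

Q ≈ 0.100 m³/s

Swamee-Jain (Type II): Q = -0.965·√(gD⁵h_f/L)·ln[ε/(3.7D) + √(3.17ν²L/(gD³h_f))]
√(gD⁵h_f/L) = √(9.81·0.362⁵·6.43/1760) = 0.01493
ε/(3.7D) = 8.96×10^-4; √(3.17ν²L/(gD³h_f)) = 6.52×10^-5
Q = -0.965·0.01493·ln(9.611×10^-4) = 0.1001 m³/s
Check: V = 0.972 m/s, Re = 2.33×10^5, f = 0.02762, h_f = 6.47 m ≈ 6.43 m ✓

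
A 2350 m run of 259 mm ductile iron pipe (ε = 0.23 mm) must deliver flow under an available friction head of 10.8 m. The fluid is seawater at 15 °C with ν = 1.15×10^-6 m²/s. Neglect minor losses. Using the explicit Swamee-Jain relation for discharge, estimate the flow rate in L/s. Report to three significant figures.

Q ≈ 56.4 L/s

Swamee-Jain (Type II): Q = -0.965·√(gD⁵h_f/L)·ln[ε/(3.7D) + √(3.17ν²L/(gD³h_f))]
√(gD⁵h_f/L) = √(9.81·0.259⁵·10.8/2350) = 0.007249
ε/(3.7D) = 2.40×10^-4; √(3.17ν²L/(gD³h_f)) = 7.32×10^-5
Q = -0.965·0.007249·ln(3.132×10^-4) = 0.05644 m³/s
Check: V = 1.07 m/s, Re = 2.41×10^5, f = 0.02050, h_f = 10.9 m ≈ 10.8 m ✓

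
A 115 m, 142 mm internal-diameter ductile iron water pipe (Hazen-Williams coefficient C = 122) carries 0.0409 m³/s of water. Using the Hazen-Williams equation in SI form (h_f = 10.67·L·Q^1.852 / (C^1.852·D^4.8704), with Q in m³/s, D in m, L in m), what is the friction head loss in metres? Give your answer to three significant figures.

h_f = 10.67·115·0.0409^1.852 / (122^1.852·0.142^4.8704) = 6.061 m

h_f ≈ 6.06 m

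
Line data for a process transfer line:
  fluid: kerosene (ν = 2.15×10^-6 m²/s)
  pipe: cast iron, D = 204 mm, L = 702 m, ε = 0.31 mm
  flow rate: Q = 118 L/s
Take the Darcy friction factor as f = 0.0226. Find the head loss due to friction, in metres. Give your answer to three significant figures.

h_f ≈ 51.7 m

V = 4Q/(πD²) = 4·0.118/(π·0.204²) = 3.610 m/s
h_f = f(L/D)V²/(2g) = 0.02260·(702/0.204)·3.610²/(2·9.81) = 51.66 m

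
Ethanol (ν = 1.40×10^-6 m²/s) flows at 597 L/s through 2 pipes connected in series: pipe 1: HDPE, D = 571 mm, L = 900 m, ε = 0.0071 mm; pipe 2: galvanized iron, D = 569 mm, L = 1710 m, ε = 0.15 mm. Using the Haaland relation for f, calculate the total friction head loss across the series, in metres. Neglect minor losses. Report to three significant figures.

H ≈ 18.1 m

Pipe 1: V = 2.331 m/s, Re = 9.51×10^5, ε/D = 1.24×10^-5, f = 0.01191, h_1 = f(L/D)V²/2g = 5.198 m
Pipe 2: V = 2.348 m/s, Re = 9.54×10^5, ε/D = 2.64×10^-4, f = 0.01529, h_2 = f(L/D)V²/2g = 12.91 m
Series → Q common, losses add: H = Σh = 18.11 m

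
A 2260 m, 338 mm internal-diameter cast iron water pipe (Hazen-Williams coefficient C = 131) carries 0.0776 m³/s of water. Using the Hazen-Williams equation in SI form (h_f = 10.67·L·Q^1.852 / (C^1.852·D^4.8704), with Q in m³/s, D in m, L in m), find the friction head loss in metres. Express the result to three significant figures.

h_f = 10.67·2260·0.0776^1.852 / (131^1.852·0.338^4.8704) = 5.006 m

h_f ≈ 5.01 m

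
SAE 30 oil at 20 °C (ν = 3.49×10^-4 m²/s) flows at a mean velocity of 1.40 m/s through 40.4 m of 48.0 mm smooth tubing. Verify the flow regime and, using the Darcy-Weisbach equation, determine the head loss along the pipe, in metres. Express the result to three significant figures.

Re = VD/ν = 1.40·0.04800/3.49×10^-4 = 193 → laminar (Re < 2300)
f = 64/Re = 0.3324
h_f = f(L/D)V²/(2g) = 0.3324·(40.4/0.04800)·1.40²/(2·9.81) = 27.95 m

h_f ≈ 27.9 m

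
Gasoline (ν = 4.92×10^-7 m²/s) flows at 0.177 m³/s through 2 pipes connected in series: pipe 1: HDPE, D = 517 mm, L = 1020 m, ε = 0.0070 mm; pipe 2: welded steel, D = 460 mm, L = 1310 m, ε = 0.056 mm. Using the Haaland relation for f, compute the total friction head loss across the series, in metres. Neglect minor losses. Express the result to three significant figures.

H ≈ 3.11 m

Pipe 1: V = 0.8431 m/s, Re = 8.86×10^5, ε/D = 1.35×10^-5, f = 0.01206, h_1 = f(L/D)V²/2g = 0.8618 m
Pipe 2: V = 1.065 m/s, Re = 9.96×10^5, ε/D = 1.22×10^-4, f = 0.01364, h_2 = f(L/D)V²/2g = 2.246 m
Series → Q common, losses add: H = Σh = 3.107 m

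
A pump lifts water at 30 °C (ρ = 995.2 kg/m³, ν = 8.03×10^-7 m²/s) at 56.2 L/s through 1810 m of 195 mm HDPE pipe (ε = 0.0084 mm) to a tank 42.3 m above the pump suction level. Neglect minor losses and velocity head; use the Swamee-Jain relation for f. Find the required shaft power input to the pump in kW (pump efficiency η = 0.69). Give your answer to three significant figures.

V = 4Q/(πD²) = 1.882 m/s; Re = 4.57×10^5; ε/D = 4.31×10^-5; f = 0.01392
h_f = f(L/D)V²/2g = 23.33 m
Total head H = z + h_f = 42.3 + 23.33 = 65.63 m
P_hyd = ρgQH = 995.2·9.81·0.0562·65.63 = 36.01 kW
P_shaft = P_hyd/η = 36.01/0.69 = 52.18 kW

P_shaft ≈ 52.2 kW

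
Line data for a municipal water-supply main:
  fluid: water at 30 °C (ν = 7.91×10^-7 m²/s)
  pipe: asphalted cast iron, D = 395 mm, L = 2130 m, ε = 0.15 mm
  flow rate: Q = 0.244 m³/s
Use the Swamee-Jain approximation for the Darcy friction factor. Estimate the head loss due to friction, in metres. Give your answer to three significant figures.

h_f ≈ 17.9 m

V = 4Q/(πD²) = 4·0.244/(π·0.395²) = 1.991 m/s
Re = VD/ν = 1.991·0.395/7.91×10^-7 = 9.94×10^5 → turbulent
ε/D = 0.15/395 = 3.80×10^-4
Swamee-Jain: f = 0.01643
h_f = f(L/D)V²/(2g) = 0.01643·(2130/0.395)·1.991²/(2·9.81) = 17.90 m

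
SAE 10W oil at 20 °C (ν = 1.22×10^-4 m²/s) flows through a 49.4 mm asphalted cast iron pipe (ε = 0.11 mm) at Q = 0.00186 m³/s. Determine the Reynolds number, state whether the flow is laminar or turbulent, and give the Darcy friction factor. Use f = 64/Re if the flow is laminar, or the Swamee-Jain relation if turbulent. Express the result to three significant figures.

Re ≈ 393; laminar; f = 64/Re ≈ 0.163

V = 4Q/(πD²) = 0.9704 m/s
Re = VD/ν = 0.9704·0.0494/1.22×10^-4 = 393
Re < 2300 → laminar → f = 64/Re = 0.1629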